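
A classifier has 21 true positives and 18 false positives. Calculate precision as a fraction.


Precision = TP / (TP + FP) = 21 / 39 = 7/13.

7/13


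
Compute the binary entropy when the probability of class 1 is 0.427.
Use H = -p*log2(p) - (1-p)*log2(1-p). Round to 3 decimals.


H = -0.427*log2(0.427) - 0.573*log2(0.573) = 0.985.

0.985


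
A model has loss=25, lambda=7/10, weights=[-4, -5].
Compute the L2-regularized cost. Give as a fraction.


L2 sq norm = sum(w^2) = 41. J = 25 + 7/10 * 41 = 537/10.

537/10


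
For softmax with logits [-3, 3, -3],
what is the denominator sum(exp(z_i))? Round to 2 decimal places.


Denom = e^-3=0.0498 + e^3=20.0855 + e^-3=0.0498. Sum = 20.1851, which rounds to 20.19.

20.19


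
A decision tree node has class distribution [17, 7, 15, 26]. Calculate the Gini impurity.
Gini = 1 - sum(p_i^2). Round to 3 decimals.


Total = 65. Proportions: 17/65, 7/65, 15/65, 26/65. sum(p_i^2) = 0.2933. Gini = 1 - 0.2933 = 0.7067, which rounds to 0.707.

0.707


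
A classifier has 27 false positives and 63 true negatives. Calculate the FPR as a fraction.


FPR = FP / (FP + TN) = 27 / 90 = 3/10.

3/10


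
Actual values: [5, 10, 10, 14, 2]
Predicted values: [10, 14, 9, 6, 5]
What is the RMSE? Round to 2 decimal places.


MSE = 23.0000. RMSE = sqrt(23.0000) = 4.80.

4.80


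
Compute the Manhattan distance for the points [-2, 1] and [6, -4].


d = sum of absolute differences: |-2-6|=8 + |1--4|=5 = 13.

13


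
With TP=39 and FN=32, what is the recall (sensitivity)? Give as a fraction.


Recall = TP / (TP + FN) = 39 / 71 = 39/71.

39/71


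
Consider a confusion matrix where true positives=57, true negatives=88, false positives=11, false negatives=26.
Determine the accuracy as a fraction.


Accuracy = (TP + TN) / (TP + TN + FP + FN) = (57 + 88) / 182 = 145/182.

145/182


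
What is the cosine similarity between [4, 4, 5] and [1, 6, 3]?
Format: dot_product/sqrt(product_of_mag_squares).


dot = 43. |a|^2 = 57, |b|^2 = 46. cos = 43/sqrt(2622).

43/sqrt(2622)


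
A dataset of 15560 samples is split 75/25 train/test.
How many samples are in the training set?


Test set = 15560 * 25% = 3890. Training set = 15560 - 3890 = 11670.

11670


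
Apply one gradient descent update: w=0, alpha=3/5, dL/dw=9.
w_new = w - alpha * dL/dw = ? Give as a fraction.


w_new = 0 - 3/5 * 9 = 0 - 27/5 = -27/5.

-27/5


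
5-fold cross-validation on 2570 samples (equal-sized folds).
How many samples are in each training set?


Each validation fold has 2570/5 = 514 samples. Training set = 2570 - 514 = 2056.

2056


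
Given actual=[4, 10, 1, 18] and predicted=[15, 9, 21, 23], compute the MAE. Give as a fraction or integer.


MAE = (1/4) * (|4-15|=11 + |10-9|=1 + |1-21|=20 + |18-23|=5). Sum = 37. MAE = 37/4.

37/4


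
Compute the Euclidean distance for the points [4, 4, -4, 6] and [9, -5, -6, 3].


d = sqrt(sum of squared differences). (4-9)^2=25, (4--5)^2=81, (-4--6)^2=4, (6-3)^2=9. Sum = 119.

sqrt(119)


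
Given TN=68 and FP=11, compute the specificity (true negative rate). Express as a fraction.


Specificity = TN / (TN + FP) = 68 / 79 = 68/79.

68/79


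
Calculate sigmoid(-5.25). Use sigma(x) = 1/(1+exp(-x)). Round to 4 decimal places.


sigma(-5.25) = 1/(1+e^(5.25)) = 1/(1+190.566268) = 1/191.566268 = 0.0052.

0.0052


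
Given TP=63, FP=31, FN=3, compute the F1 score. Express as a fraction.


Precision = 63/94 = 63/94. Recall = 63/66 = 21/22. F1 = 2*P*R/(P+R) = 63/80.

63/80


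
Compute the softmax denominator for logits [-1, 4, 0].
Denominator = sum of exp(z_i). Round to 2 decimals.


Denom = e^-1=0.3679 + e^4=54.5982 + e^0=1.0000. Sum = 55.9661, which rounds to 55.97.

55.97


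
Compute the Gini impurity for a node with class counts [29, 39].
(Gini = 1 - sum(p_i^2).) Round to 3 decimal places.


Total = 68. Proportions: 29/68, 39/68. sum(p_i^2) = 0.5108. Gini = 1 - 0.5108 = 0.4892, which rounds to 0.489.

0.489


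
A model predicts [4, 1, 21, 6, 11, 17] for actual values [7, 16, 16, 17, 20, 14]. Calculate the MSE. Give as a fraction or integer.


MSE = (1/6) * ((7-4)^2=9 + (16-1)^2=225 + (16-21)^2=25 + (17-6)^2=121 + (20-11)^2=81 + (14-17)^2=9). Sum = 470. MSE = 235/3.

235/3


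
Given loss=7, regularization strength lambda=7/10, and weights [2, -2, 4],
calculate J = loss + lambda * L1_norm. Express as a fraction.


L1 norm = sum(|w|) = 8. J = 7 + 7/10 * 8 = 63/5.

63/5


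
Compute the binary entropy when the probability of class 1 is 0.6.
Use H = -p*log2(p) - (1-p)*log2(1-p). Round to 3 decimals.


H = -0.6*log2(0.6) - 0.4*log2(0.4) = 0.971.

0.971


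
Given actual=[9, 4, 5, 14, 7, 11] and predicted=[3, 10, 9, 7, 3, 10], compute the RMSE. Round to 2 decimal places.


MSE = 25.6667. RMSE = sqrt(25.6667) = 5.07.

5.07


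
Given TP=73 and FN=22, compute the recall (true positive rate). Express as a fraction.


Recall = TP / (TP + FN) = 73 / 95 = 73/95.

73/95


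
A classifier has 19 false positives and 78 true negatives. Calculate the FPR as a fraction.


FPR = FP / (FP + TN) = 19 / 97 = 19/97.

19/97


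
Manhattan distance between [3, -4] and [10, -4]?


d = sum of absolute differences: |3-10|=7 + |-4--4|=0 = 7.

7


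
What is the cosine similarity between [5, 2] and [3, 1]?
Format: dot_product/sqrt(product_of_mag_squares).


dot = 17. |a|^2 = 29, |b|^2 = 10. cos = 17/sqrt(290).

17/sqrt(290)


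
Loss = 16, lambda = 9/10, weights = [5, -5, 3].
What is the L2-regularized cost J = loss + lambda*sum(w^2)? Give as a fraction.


L2 sq norm = sum(w^2) = 59. J = 16 + 9/10 * 59 = 691/10.

691/10


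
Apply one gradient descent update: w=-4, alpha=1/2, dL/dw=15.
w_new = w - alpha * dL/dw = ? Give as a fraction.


w_new = -4 - 1/2 * 15 = -4 - 15/2 = -23/2.

-23/2


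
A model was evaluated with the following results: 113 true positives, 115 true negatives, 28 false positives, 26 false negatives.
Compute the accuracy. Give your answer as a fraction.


Accuracy = (TP + TN) / (TP + TN + FP + FN) = (113 + 115) / 282 = 38/47.

38/47


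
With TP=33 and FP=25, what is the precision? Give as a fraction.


Precision = TP / (TP + FP) = 33 / 58 = 33/58.

33/58


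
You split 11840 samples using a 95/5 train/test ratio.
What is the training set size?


Test set = 11840 * 5% = 592. Training set = 11840 - 592 = 11248.

11248


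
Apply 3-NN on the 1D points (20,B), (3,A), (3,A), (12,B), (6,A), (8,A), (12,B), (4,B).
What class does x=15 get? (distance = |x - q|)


Distances: |20-15|=5, |3-15|=12, |3-15|=12, |12-15|=3, |6-15|=9, |8-15|=7, |12-15|=3, |4-15|=11. 3 nearest: (12,B), (12,B), (20,B). Counts: {'B': 3}. Majority class: B.

B


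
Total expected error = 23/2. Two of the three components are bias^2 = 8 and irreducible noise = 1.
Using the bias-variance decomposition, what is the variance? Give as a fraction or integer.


Total error = bias^2 + variance + irreducible noise. So variance = 23/2 - 8 - 1 = 5/2.

5/2


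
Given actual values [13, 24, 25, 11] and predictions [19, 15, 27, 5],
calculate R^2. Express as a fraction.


Mean(y) = 73/4. SS_res = 157. SS_tot = 635/4. R^2 = 1 - 157/(635/4) = 7/635.

7/635


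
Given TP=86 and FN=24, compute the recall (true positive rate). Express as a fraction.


Recall = TP / (TP + FN) = 86 / 110 = 43/55.

43/55


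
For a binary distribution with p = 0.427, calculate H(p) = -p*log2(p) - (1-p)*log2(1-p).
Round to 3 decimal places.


H = -0.427*log2(0.427) - 0.573*log2(0.573) = 0.985.

0.985


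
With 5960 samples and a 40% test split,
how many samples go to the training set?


Test set = 5960 * 40% = 2384. Training set = 5960 - 2384 = 3576.

3576


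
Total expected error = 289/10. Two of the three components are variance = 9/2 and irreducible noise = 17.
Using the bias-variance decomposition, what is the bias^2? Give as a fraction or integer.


Total error = bias^2 + variance + irreducible noise. So bias^2 = 289/10 - 9/2 - 17 = 37/5.

37/5


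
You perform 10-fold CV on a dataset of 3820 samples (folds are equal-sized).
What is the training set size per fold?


Each validation fold has 3820/10 = 382 samples. Training set = 3820 - 382 = 3438.

3438


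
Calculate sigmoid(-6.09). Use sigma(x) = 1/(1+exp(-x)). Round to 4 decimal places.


sigma(-6.09) = 1/(1+e^(6.09)) = 1/(1+441.421411) = 1/442.421411 = 0.0023.

0.0023


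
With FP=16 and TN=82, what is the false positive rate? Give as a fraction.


FPR = FP / (FP + TN) = 16 / 98 = 8/49.

8/49


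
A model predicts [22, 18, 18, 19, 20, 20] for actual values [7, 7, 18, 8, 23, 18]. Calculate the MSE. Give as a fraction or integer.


MSE = (1/6) * ((7-22)^2=225 + (7-18)^2=121 + (18-18)^2=0 + (8-19)^2=121 + (23-20)^2=9 + (18-20)^2=4). Sum = 480. MSE = 80.

80


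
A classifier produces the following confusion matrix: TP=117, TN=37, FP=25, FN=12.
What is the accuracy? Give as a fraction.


Accuracy = (TP + TN) / (TP + TN + FP + FN) = (117 + 37) / 191 = 154/191.

154/191


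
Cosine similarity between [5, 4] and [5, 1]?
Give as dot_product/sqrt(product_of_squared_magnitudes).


dot = 29. |a|^2 = 41, |b|^2 = 26. cos = 29/sqrt(1066).

29/sqrt(1066)


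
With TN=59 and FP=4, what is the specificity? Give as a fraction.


Specificity = TN / (TN + FP) = 59 / 63 = 59/63.

59/63


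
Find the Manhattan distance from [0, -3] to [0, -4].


d = sum of absolute differences: |0-0|=0 + |-3--4|=1 = 1.

1


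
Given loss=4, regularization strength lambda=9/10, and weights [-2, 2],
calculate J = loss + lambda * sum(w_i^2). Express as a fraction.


L2 sq norm = sum(w^2) = 8. J = 4 + 9/10 * 8 = 56/5.

56/5


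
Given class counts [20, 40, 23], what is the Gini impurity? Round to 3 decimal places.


Total = 83. Proportions: 20/83, 40/83, 23/83. sum(p_i^2) = 0.3671. Gini = 1 - 0.3671 = 0.6329, which rounds to 0.633.

0.633


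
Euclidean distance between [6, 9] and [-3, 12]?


d = sqrt(sum of squared differences). (6--3)^2=81, (9-12)^2=9. Sum = 90.

sqrt(90)


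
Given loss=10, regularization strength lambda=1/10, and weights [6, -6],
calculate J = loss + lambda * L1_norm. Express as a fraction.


L1 norm = sum(|w|) = 12. J = 10 + 1/10 * 12 = 56/5.

56/5


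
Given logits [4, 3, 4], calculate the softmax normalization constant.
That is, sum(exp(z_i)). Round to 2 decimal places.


Denom = e^4=54.5982 + e^3=20.0855 + e^4=54.5982. Sum = 129.2819, which rounds to 129.28.

129.28


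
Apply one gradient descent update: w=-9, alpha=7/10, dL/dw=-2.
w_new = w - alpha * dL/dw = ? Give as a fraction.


w_new = -9 - 7/10 * -2 = -9 - -7/5 = -38/5.

-38/5


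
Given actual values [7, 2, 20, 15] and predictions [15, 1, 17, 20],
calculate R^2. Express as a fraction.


Mean(y) = 11. SS_res = 99. SS_tot = 194. R^2 = 1 - 99/(194) = 95/194.

95/194


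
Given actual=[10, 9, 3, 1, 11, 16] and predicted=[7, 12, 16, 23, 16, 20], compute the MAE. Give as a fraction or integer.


MAE = (1/6) * (|10-7|=3 + |9-12|=3 + |3-16|=13 + |1-23|=22 + |11-16|=5 + |16-20|=4). Sum = 50. MAE = 25/3.

25/3


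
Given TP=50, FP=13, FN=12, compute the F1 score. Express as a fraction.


Precision = 50/63 = 50/63. Recall = 50/62 = 25/31. F1 = 2*P*R/(P+R) = 4/5.

4/5


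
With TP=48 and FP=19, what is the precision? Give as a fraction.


Precision = TP / (TP + FP) = 48 / 67 = 48/67.

48/67


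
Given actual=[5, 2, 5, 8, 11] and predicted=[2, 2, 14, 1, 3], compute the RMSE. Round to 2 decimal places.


MSE = 40.6000. RMSE = sqrt(40.6000) = 6.37.

6.37


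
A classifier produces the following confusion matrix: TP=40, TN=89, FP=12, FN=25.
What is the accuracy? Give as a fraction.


Accuracy = (TP + TN) / (TP + TN + FP + FN) = (40 + 89) / 166 = 129/166.

129/166


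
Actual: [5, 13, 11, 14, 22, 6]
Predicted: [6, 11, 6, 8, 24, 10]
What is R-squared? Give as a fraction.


Mean(y) = 71/6. SS_res = 86. SS_tot = 1145/6. R^2 = 1 - 86/(1145/6) = 629/1145.

629/1145


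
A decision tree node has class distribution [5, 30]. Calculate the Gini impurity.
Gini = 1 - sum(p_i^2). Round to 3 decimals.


Total = 35. Proportions: 5/35, 30/35. sum(p_i^2) = 0.7551. Gini = 1 - 0.7551 = 0.2449, which rounds to 0.245.

0.245


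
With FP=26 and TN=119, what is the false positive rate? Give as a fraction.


FPR = FP / (FP + TN) = 26 / 145 = 26/145.

26/145


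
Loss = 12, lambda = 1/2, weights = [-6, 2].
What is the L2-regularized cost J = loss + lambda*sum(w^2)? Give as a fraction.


L2 sq norm = sum(w^2) = 40. J = 12 + 1/2 * 40 = 32.

32


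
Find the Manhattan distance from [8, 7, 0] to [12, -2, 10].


d = sum of absolute differences: |8-12|=4 + |7--2|=9 + |0-10|=10 = 23.

23


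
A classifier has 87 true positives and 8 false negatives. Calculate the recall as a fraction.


Recall = TP / (TP + FN) = 87 / 95 = 87/95.

87/95


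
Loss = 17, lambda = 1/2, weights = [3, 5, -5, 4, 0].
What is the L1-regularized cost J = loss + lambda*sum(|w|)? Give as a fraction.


L1 norm = sum(|w|) = 17. J = 17 + 1/2 * 17 = 51/2.

51/2


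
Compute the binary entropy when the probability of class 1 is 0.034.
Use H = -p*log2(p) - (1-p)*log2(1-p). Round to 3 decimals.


H = -0.034*log2(0.034) - 0.966*log2(0.966) = 0.214.

0.214


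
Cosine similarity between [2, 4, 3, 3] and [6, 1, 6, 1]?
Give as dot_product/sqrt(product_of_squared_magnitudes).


dot = 37. |a|^2 = 38, |b|^2 = 74. cos = 37/sqrt(2812).

37/sqrt(2812)


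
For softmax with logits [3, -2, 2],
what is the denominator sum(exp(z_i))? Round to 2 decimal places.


Denom = e^3=20.0855 + e^-2=0.1353 + e^2=7.3891. Sum = 27.6099, which rounds to 27.61.

27.61


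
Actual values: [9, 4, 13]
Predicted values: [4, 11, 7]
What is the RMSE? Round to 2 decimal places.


MSE = 36.6667. RMSE = sqrt(36.6667) = 6.06.

6.06


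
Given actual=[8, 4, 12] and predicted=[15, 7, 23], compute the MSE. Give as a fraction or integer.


MSE = (1/3) * ((8-15)^2=49 + (4-7)^2=9 + (12-23)^2=121). Sum = 179. MSE = 179/3.

179/3


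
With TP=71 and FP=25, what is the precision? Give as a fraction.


Precision = TP / (TP + FP) = 71 / 96 = 71/96.

71/96


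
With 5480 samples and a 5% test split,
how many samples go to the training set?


Test set = 5480 * 5% = 274. Training set = 5480 - 274 = 5206.

5206


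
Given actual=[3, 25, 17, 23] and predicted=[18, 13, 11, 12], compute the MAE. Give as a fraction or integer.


MAE = (1/4) * (|3-18|=15 + |25-13|=12 + |17-11|=6 + |23-12|=11). Sum = 44. MAE = 11.

11


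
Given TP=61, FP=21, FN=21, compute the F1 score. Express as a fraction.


Precision = 61/82 = 61/82. Recall = 61/82 = 61/82. F1 = 2*P*R/(P+R) = 61/82.

61/82


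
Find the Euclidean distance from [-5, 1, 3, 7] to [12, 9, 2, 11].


d = sqrt(sum of squared differences). (-5-12)^2=289, (1-9)^2=64, (3-2)^2=1, (7-11)^2=16. Sum = 370.

sqrt(370)


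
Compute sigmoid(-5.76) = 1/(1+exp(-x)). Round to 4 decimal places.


sigma(-5.76) = 1/(1+e^(5.76)) = 1/(1+317.348329) = 1/318.348329 = 0.0031.

0.0031


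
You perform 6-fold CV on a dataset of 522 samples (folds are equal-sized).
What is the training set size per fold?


Each validation fold has 522/6 = 87 samples. Training set = 522 - 87 = 435.

435


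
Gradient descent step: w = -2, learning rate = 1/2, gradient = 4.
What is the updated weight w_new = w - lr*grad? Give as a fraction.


w_new = -2 - 1/2 * 4 = -2 - 2 = -4.

-4


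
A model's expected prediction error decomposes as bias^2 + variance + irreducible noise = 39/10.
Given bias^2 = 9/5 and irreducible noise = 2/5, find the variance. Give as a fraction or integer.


Total error = bias^2 + variance + irreducible noise. So variance = 39/10 - 9/5 - 2/5 = 17/10.

17/10


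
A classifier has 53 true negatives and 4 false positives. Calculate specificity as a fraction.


Specificity = TN / (TN + FP) = 53 / 57 = 53/57.

53/57


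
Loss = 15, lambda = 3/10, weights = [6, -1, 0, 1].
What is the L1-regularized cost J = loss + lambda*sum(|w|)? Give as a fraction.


L1 norm = sum(|w|) = 8. J = 15 + 3/10 * 8 = 87/5.

87/5


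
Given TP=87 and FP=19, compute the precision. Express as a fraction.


Precision = TP / (TP + FP) = 87 / 106 = 87/106.

87/106


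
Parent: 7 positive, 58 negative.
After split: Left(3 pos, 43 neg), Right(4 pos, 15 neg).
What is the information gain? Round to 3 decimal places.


H(parent) = 0.4929. H(left) = 0.3478, H(right) = 0.7425. Weighted = (46/65)*0.3478 + (19/65)*0.7425 = 0.4632. IG = 0.4929 - 0.4632 = 0.0297, which rounds to 0.030.

0.030


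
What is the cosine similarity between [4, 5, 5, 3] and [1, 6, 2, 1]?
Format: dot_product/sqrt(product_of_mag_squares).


dot = 47. |a|^2 = 75, |b|^2 = 42. cos = 47/sqrt(3150).

47/sqrt(3150)


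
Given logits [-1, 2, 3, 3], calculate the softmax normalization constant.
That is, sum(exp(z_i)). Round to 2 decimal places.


Denom = e^-1=0.3679 + e^2=7.3891 + e^3=20.0855 + e^3=20.0855. Sum = 47.9280, which rounds to 47.93.

47.93


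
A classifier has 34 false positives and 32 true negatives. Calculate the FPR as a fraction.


FPR = FP / (FP + TN) = 34 / 66 = 17/33.

17/33


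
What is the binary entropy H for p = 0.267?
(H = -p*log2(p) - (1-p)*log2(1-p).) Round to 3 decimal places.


H = -0.267*log2(0.267) - 0.733*log2(0.733) = 0.837.

0.837


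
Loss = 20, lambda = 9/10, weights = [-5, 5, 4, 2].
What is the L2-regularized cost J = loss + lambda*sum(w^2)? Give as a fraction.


L2 sq norm = sum(w^2) = 70. J = 20 + 9/10 * 70 = 83.

83


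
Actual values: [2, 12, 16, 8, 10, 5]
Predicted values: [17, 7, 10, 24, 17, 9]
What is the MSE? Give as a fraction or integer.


MSE = (1/6) * ((2-17)^2=225 + (12-7)^2=25 + (16-10)^2=36 + (8-24)^2=256 + (10-17)^2=49 + (5-9)^2=16). Sum = 607. MSE = 607/6.

607/6


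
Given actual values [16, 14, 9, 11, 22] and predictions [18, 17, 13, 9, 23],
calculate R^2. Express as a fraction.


Mean(y) = 72/5. SS_res = 34. SS_tot = 506/5. R^2 = 1 - 34/(506/5) = 168/253.

168/253


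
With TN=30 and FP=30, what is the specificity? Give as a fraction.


Specificity = TN / (TN + FP) = 30 / 60 = 1/2.

1/2


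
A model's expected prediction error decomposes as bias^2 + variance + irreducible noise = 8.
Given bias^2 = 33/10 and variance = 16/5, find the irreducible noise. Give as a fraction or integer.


Total error = bias^2 + variance + irreducible noise. So irreducible noise = 8 - 33/10 - 16/5 = 3/2.

3/2


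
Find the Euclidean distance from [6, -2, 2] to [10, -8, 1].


d = sqrt(sum of squared differences). (6-10)^2=16, (-2--8)^2=36, (2-1)^2=1. Sum = 53.

sqrt(53)


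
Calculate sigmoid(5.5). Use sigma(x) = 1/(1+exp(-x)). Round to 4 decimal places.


sigma(5.5) = 1/(1+e^(-5.5)) = 1/(1+0.004087) = 1/1.004087 = 0.9959.

0.9959


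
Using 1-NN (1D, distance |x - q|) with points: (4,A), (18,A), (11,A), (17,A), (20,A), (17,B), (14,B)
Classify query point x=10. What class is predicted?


Distances: |4-10|=6, |18-10|=8, |11-10|=1, |17-10|=7, |20-10|=10, |17-10|=7, |14-10|=4. 1 nearest: (11,A). Counts: {'A': 1}. Majority class: A.

A


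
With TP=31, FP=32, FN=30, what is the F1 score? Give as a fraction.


Precision = 31/63 = 31/63. Recall = 31/61 = 31/61. F1 = 2*P*R/(P+R) = 1/2.

1/2


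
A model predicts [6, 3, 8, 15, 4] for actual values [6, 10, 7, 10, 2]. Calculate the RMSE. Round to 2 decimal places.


MSE = 15.8000. RMSE = sqrt(15.8000) = 3.97.

3.97


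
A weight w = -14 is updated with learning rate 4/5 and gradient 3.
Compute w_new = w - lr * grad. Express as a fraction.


w_new = -14 - 4/5 * 3 = -14 - 12/5 = -82/5.

-82/5


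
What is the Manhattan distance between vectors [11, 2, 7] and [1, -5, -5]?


d = sum of absolute differences: |11-1|=10 + |2--5|=7 + |7--5|=12 = 29.

29


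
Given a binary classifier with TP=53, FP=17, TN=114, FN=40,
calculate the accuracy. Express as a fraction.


Accuracy = (TP + TN) / (TP + TN + FP + FN) = (53 + 114) / 224 = 167/224.

167/224


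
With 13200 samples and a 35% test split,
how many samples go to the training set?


Test set = 13200 * 35% = 4620. Training set = 13200 - 4620 = 8580.

8580


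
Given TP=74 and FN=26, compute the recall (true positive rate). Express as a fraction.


Recall = TP / (TP + FN) = 74 / 100 = 37/50.

37/50


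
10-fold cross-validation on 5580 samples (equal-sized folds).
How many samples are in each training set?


Each validation fold has 5580/10 = 558 samples. Training set = 5580 - 558 = 5022.

5022


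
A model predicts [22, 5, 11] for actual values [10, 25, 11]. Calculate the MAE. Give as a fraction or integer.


MAE = (1/3) * (|10-22|=12 + |25-5|=20 + |11-11|=0). Sum = 32. MAE = 32/3.

32/3


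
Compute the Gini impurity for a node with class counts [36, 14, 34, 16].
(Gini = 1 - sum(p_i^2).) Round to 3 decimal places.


Total = 100. Proportions: 36/100, 14/100, 34/100, 16/100. sum(p_i^2) = 0.2904. Gini = 1 - 0.2904 = 0.7096, which rounds to 0.710.

0.710


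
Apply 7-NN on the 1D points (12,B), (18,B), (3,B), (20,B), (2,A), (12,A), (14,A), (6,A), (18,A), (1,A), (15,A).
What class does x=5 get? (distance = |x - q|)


Distances: |12-5|=7, |18-5|=13, |3-5|=2, |20-5|=15, |2-5|=3, |12-5|=7, |14-5|=9, |6-5|=1, |18-5|=13, |1-5|=4, |15-5|=10. 7 nearest: (6,A), (3,B), (2,A), (1,A), (12,A), (12,B), (14,A). Counts: {'A': 5, 'B': 2}. Majority class: A.

A


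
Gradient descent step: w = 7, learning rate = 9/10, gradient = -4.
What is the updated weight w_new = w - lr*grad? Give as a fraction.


w_new = 7 - 9/10 * -4 = 7 - -18/5 = 53/5.

53/5


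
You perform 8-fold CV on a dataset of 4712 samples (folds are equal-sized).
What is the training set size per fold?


Each validation fold has 4712/8 = 589 samples. Training set = 4712 - 589 = 4123.

4123


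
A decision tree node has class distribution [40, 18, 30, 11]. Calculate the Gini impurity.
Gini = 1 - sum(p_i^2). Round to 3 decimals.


Total = 99. Proportions: 40/99, 18/99, 30/99, 11/99. sum(p_i^2) = 0.3005. Gini = 1 - 0.3005 = 0.6995, which rounds to 0.700.

0.700


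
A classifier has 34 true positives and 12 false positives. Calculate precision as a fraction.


Precision = TP / (TP + FP) = 34 / 46 = 17/23.

17/23


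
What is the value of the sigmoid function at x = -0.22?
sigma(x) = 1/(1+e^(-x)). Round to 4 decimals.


sigma(-0.22) = 1/(1+e^(0.22)) = 1/(1+1.246077) = 1/2.246077 = 0.4452.

0.4452


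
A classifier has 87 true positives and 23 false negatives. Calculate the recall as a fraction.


Recall = TP / (TP + FN) = 87 / 110 = 87/110.

87/110


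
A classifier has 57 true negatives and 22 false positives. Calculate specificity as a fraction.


Specificity = TN / (TN + FP) = 57 / 79 = 57/79.

57/79


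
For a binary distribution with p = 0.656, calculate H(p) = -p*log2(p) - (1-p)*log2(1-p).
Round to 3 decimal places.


H = -0.656*log2(0.656) - 0.344*log2(0.344) = 0.929.

0.929


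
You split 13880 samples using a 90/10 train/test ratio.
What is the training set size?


Test set = 13880 * 10% = 1388. Training set = 13880 - 1388 = 12492.

12492


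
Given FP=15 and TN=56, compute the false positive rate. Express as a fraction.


FPR = FP / (FP + TN) = 15 / 71 = 15/71.

15/71


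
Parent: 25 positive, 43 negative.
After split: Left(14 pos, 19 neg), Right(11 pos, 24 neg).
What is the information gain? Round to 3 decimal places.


H(parent) = 0.9488. H(left) = 0.9834, H(right) = 0.8981. Weighted = (33/68)*0.9834 + (35/68)*0.8981 = 0.9395. IG = 0.9488 - 0.9395 = 0.0093, which rounds to 0.009.

0.009


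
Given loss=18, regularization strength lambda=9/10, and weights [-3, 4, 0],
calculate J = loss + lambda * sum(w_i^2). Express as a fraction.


L2 sq norm = sum(w^2) = 25. J = 18 + 9/10 * 25 = 81/2.

81/2


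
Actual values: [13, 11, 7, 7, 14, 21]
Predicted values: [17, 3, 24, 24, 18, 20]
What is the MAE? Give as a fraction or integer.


MAE = (1/6) * (|13-17|=4 + |11-3|=8 + |7-24|=17 + |7-24|=17 + |14-18|=4 + |21-20|=1). Sum = 51. MAE = 17/2.

17/2


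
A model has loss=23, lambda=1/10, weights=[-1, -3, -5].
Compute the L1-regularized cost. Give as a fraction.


L1 norm = sum(|w|) = 9. J = 23 + 1/10 * 9 = 239/10.

239/10


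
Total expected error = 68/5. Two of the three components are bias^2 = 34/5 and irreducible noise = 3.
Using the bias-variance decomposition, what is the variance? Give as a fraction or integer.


Total error = bias^2 + variance + irreducible noise. So variance = 68/5 - 34/5 - 3 = 19/5.

19/5


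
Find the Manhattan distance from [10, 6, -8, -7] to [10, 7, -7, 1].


d = sum of absolute differences: |10-10|=0 + |6-7|=1 + |-8--7|=1 + |-7-1|=8 = 10.

10


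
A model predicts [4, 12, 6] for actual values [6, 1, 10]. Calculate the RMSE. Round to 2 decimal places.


MSE = 47.0000. RMSE = sqrt(47.0000) = 6.86.

6.86


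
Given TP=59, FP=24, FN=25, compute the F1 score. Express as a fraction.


Precision = 59/83 = 59/83. Recall = 59/84 = 59/84. F1 = 2*P*R/(P+R) = 118/167.

118/167


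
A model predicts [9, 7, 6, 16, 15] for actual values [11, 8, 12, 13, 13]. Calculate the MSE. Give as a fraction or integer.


MSE = (1/5) * ((11-9)^2=4 + (8-7)^2=1 + (12-6)^2=36 + (13-16)^2=9 + (13-15)^2=4). Sum = 54. MSE = 54/5.

54/5


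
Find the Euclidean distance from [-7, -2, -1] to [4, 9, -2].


d = sqrt(sum of squared differences). (-7-4)^2=121, (-2-9)^2=121, (-1--2)^2=1. Sum = 243.

sqrt(243)


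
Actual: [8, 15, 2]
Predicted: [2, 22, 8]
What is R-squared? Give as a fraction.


Mean(y) = 25/3. SS_res = 121. SS_tot = 254/3. R^2 = 1 - 121/(254/3) = -109/254.

-109/254


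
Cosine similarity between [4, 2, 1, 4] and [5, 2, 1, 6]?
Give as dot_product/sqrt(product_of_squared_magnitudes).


dot = 49. |a|^2 = 37, |b|^2 = 66. cos = 49/sqrt(2442).

49/sqrt(2442)


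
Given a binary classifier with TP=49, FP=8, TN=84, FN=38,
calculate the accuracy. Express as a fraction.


Accuracy = (TP + TN) / (TP + TN + FP + FN) = (49 + 84) / 179 = 133/179.

133/179


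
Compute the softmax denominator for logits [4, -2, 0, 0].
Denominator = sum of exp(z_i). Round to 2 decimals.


Denom = e^4=54.5982 + e^-2=0.1353 + e^0=1.0000 + e^0=1.0000. Sum = 56.7335, which rounds to 56.73.

56.73


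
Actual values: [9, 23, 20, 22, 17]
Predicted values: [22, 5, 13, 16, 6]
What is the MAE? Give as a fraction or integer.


MAE = (1/5) * (|9-22|=13 + |23-5|=18 + |20-13|=7 + |22-16|=6 + |17-6|=11). Sum = 55. MAE = 11.

11


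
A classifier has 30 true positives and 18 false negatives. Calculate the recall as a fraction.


Recall = TP / (TP + FN) = 30 / 48 = 5/8.

5/8


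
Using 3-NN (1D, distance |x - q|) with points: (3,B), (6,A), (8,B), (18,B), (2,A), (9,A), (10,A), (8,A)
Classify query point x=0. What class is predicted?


Distances: |3-0|=3, |6-0|=6, |8-0|=8, |18-0|=18, |2-0|=2, |9-0|=9, |10-0|=10, |8-0|=8. 3 nearest: (2,A), (3,B), (6,A). Counts: {'A': 2, 'B': 1}. Majority class: A.

A


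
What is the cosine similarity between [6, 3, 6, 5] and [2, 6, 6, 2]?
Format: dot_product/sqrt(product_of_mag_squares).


dot = 76. |a|^2 = 106, |b|^2 = 80. cos = 76/sqrt(8480).

76/sqrt(8480)


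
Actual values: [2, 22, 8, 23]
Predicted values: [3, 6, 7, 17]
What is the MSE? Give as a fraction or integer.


MSE = (1/4) * ((2-3)^2=1 + (22-6)^2=256 + (8-7)^2=1 + (23-17)^2=36). Sum = 294. MSE = 147/2.

147/2


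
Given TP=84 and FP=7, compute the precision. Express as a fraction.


Precision = TP / (TP + FP) = 84 / 91 = 12/13.

12/13


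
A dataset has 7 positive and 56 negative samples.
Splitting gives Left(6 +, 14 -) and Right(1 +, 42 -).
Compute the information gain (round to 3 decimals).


H(parent) = 0.5033. H(left) = 0.8813, H(right) = 0.1594. Weighted = (20/63)*0.8813 + (43/63)*0.1594 = 0.3886. IG = 0.5033 - 0.3886 = 0.1147, which rounds to 0.115.

0.115


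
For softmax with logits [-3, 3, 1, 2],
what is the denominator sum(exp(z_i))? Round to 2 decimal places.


Denom = e^-3=0.0498 + e^3=20.0855 + e^1=2.7183 + e^2=7.3891. Sum = 30.2427, which rounds to 30.24.

30.24


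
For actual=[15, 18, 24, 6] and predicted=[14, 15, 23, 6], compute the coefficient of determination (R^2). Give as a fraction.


Mean(y) = 63/4. SS_res = 11. SS_tot = 675/4. R^2 = 1 - 11/(675/4) = 631/675.

631/675


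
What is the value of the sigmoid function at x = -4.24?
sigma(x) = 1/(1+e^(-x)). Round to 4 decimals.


sigma(-4.24) = 1/(1+e^(4.24)) = 1/(1+69.407852) = 1/70.407852 = 0.0142.

0.0142


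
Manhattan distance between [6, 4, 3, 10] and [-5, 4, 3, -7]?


d = sum of absolute differences: |6--5|=11 + |4-4|=0 + |3-3|=0 + |10--7|=17 = 28.

28


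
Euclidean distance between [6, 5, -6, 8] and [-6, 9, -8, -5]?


d = sqrt(sum of squared differences). (6--6)^2=144, (5-9)^2=16, (-6--8)^2=4, (8--5)^2=169. Sum = 333.

sqrt(333)


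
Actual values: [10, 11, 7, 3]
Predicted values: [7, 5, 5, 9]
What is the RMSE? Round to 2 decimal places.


MSE = 21.2500. RMSE = sqrt(21.2500) = 4.61.

4.61


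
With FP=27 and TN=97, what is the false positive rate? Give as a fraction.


FPR = FP / (FP + TN) = 27 / 124 = 27/124.

27/124


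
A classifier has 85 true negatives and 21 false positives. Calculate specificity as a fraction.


Specificity = TN / (TN + FP) = 85 / 106 = 85/106.

85/106


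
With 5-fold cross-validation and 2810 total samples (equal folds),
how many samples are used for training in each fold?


Each validation fold has 2810/5 = 562 samples. Training set = 2810 - 562 = 2248.

2248


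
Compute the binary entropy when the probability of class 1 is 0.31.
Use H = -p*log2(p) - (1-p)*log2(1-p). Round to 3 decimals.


H = -0.31*log2(0.31) - 0.69*log2(0.69) = 0.893.

0.893


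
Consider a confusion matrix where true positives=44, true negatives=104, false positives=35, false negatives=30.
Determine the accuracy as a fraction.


Accuracy = (TP + TN) / (TP + TN + FP + FN) = (44 + 104) / 213 = 148/213.

148/213


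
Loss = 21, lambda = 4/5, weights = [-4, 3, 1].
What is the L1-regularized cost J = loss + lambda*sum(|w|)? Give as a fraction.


L1 norm = sum(|w|) = 8. J = 21 + 4/5 * 8 = 137/5.

137/5


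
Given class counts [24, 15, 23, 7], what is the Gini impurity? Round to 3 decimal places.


Total = 69. Proportions: 24/69, 15/69, 23/69, 7/69. sum(p_i^2) = 0.2896. Gini = 1 - 0.2896 = 0.7104, which rounds to 0.710.

0.710


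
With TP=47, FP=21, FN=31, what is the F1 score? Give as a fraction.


Precision = 47/68 = 47/68. Recall = 47/78 = 47/78. F1 = 2*P*R/(P+R) = 47/73.

47/73


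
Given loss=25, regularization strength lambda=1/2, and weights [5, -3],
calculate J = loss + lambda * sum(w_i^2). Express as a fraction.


L2 sq norm = sum(w^2) = 34. J = 25 + 1/2 * 34 = 42.

42


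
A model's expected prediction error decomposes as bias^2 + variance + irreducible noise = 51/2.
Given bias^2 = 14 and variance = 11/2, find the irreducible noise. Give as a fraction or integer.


Total error = bias^2 + variance + irreducible noise. So irreducible noise = 51/2 - 14 - 11/2 = 6.

6


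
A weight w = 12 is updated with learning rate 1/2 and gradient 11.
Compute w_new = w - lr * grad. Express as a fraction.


w_new = 12 - 1/2 * 11 = 12 - 11/2 = 13/2.

13/2


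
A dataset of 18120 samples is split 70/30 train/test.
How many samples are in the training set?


Test set = 18120 * 30% = 5436. Training set = 18120 - 5436 = 12684.

12684


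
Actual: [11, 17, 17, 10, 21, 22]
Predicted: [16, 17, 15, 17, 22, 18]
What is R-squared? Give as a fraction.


Mean(y) = 49/3. SS_res = 95. SS_tot = 370/3. R^2 = 1 - 95/(370/3) = 17/74.

17/74


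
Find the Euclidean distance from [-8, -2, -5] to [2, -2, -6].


d = sqrt(sum of squared differences). (-8-2)^2=100, (-2--2)^2=0, (-5--6)^2=1. Sum = 101.

sqrt(101)


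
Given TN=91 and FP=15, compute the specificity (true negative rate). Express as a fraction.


Specificity = TN / (TN + FP) = 91 / 106 = 91/106.

91/106


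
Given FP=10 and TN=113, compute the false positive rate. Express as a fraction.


FPR = FP / (FP + TN) = 10 / 123 = 10/123.

10/123


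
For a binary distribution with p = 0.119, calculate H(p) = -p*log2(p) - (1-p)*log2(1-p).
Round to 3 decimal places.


H = -0.119*log2(0.119) - 0.881*log2(0.881) = 0.526.

0.526


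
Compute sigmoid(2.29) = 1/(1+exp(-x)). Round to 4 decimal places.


sigma(2.29) = 1/(1+e^(-2.29)) = 1/(1+0.101266) = 1/1.101266 = 0.9080.

0.9080


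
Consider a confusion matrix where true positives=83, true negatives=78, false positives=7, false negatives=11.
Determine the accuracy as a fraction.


Accuracy = (TP + TN) / (TP + TN + FP + FN) = (83 + 78) / 179 = 161/179.

161/179


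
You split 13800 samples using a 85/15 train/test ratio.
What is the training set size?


Test set = 13800 * 15% = 2070. Training set = 13800 - 2070 = 11730.

11730


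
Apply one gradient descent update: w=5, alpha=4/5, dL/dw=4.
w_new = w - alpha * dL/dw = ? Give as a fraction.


w_new = 5 - 4/5 * 4 = 5 - 16/5 = 9/5.

9/5


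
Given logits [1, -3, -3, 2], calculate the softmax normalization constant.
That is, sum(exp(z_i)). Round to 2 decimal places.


Denom = e^1=2.7183 + e^-3=0.0498 + e^-3=0.0498 + e^2=7.3891. Sum = 10.2070, which rounds to 10.21.

10.21


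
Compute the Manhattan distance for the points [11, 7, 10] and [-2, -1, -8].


d = sum of absolute differences: |11--2|=13 + |7--1|=8 + |10--8|=18 = 39.

39


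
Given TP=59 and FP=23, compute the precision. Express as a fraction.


Precision = TP / (TP + FP) = 59 / 82 = 59/82.

59/82


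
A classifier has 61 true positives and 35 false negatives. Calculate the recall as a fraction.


Recall = TP / (TP + FN) = 61 / 96 = 61/96.

61/96


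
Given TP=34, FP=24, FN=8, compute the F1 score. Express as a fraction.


Precision = 34/58 = 17/29. Recall = 34/42 = 17/21. F1 = 2*P*R/(P+R) = 17/25.

17/25


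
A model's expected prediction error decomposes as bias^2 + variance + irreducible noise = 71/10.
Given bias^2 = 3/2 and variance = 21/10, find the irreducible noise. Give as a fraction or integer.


Total error = bias^2 + variance + irreducible noise. So irreducible noise = 71/10 - 3/2 - 21/10 = 7/2.

7/2


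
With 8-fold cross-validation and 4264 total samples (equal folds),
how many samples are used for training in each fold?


Each validation fold has 4264/8 = 533 samples. Training set = 4264 - 533 = 3731.

3731


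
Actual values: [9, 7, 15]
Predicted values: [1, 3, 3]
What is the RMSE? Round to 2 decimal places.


MSE = 74.6667. RMSE = sqrt(74.6667) = 8.64.

8.64


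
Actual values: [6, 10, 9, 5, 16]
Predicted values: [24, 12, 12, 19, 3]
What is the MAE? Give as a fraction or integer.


MAE = (1/5) * (|6-24|=18 + |10-12|=2 + |9-12|=3 + |5-19|=14 + |16-3|=13). Sum = 50. MAE = 10.

10


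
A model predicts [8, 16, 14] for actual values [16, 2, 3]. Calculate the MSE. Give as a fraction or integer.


MSE = (1/3) * ((16-8)^2=64 + (2-16)^2=196 + (3-14)^2=121). Sum = 381. MSE = 127.

127


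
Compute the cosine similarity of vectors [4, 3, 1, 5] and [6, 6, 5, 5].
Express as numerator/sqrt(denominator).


dot = 72. |a|^2 = 51, |b|^2 = 122. cos = 72/sqrt(6222).

72/sqrt(6222)


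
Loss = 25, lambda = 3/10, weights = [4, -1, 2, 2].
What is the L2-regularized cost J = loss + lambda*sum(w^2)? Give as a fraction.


L2 sq norm = sum(w^2) = 25. J = 25 + 3/10 * 25 = 65/2.

65/2


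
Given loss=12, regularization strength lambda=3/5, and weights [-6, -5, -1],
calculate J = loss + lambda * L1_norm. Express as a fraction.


L1 norm = sum(|w|) = 12. J = 12 + 3/5 * 12 = 96/5.

96/5


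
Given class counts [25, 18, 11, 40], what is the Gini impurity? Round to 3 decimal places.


Total = 94. Proportions: 25/94, 18/94, 11/94, 40/94. sum(p_i^2) = 0.3022. Gini = 1 - 0.3022 = 0.6978, which rounds to 0.698.

0.698


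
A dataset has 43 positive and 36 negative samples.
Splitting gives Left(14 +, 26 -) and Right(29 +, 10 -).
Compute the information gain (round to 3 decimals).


H(parent) = 0.9943. H(left) = 0.9341, H(right) = 0.8213. Weighted = (40/79)*0.9341 + (39/79)*0.8213 = 0.8784. IG = 0.9943 - 0.8784 = 0.1159, which rounds to 0.116.

0.116


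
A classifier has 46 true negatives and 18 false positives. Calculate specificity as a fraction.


Specificity = TN / (TN + FP) = 46 / 64 = 23/32.

23/32


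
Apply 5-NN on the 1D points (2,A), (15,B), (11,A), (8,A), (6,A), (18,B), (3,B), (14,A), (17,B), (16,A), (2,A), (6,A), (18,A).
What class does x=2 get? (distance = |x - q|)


Distances: |2-2|=0, |15-2|=13, |11-2|=9, |8-2|=6, |6-2|=4, |18-2|=16, |3-2|=1, |14-2|=12, |17-2|=15, |16-2|=14, |2-2|=0, |6-2|=4, |18-2|=16. 5 nearest: (2,A), (2,A), (3,B), (6,A), (6,A). Counts: {'A': 4, 'B': 1}. Majority class: A.

A


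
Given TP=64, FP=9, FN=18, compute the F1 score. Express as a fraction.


Precision = 64/73 = 64/73. Recall = 64/82 = 32/41. F1 = 2*P*R/(P+R) = 128/155.

128/155


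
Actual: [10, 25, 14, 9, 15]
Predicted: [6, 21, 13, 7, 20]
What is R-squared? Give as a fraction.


Mean(y) = 73/5. SS_res = 62. SS_tot = 806/5. R^2 = 1 - 62/(806/5) = 8/13.

8/13


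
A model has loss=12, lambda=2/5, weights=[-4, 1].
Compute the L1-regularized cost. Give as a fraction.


L1 norm = sum(|w|) = 5. J = 12 + 2/5 * 5 = 14.

14


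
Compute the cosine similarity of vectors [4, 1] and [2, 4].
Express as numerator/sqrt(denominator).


dot = 12. |a|^2 = 17, |b|^2 = 20. cos = 12/sqrt(340).

12/sqrt(340)


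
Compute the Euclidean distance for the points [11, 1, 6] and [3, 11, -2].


d = sqrt(sum of squared differences). (11-3)^2=64, (1-11)^2=100, (6--2)^2=64. Sum = 228.

sqrt(228)


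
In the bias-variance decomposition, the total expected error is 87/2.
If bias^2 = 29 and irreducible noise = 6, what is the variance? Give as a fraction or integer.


Total error = bias^2 + variance + irreducible noise. So variance = 87/2 - 29 - 6 = 17/2.

17/2


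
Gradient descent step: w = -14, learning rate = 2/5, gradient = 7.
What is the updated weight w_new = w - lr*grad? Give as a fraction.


w_new = -14 - 2/5 * 7 = -14 - 14/5 = -84/5.

-84/5


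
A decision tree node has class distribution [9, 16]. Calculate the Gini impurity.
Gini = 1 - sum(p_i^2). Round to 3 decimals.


Total = 25. Proportions: 9/25, 16/25. sum(p_i^2) = 0.5392. Gini = 1 - 0.5392 = 0.4608, which rounds to 0.461.

0.461


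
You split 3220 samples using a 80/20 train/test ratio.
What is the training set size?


Test set = 3220 * 20% = 644. Training set = 3220 - 644 = 2576.

2576


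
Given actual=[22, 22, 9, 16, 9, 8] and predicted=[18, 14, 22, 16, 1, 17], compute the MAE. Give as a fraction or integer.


MAE = (1/6) * (|22-18|=4 + |22-14|=8 + |9-22|=13 + |16-16|=0 + |9-1|=8 + |8-17|=9). Sum = 42. MAE = 7.

7


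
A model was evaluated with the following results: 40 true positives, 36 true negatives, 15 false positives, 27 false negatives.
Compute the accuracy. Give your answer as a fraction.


Accuracy = (TP + TN) / (TP + TN + FP + FN) = (40 + 36) / 118 = 38/59.

38/59


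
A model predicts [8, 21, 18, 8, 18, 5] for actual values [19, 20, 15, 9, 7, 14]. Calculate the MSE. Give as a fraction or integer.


MSE = (1/6) * ((19-8)^2=121 + (20-21)^2=1 + (15-18)^2=9 + (9-8)^2=1 + (7-18)^2=121 + (14-5)^2=81). Sum = 334. MSE = 167/3.

167/3
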